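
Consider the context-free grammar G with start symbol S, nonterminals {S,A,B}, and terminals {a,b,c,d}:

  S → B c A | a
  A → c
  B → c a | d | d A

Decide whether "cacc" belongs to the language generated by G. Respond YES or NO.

Convert to CNF:
  S -> B X3 | a
  A -> c
  B -> T0 T1 | T2 A | d
  T0 -> c
  T1 -> a
  T2 -> d
  X3 -> T0 A

Fill CYK table bottom-up:
  cell(0,0) c: {A,T0}  orig:{A}
  cell(1,1) a: {S,T1}  orig:{S}
  cell(2,2) c: {A,T0}  orig:{A}
  cell(3,3) c: {A,T0}  orig:{A}
  cell(0,1) ca: {B}
  cell(1,2) ac: ∅
  cell(2,3) cc: {X3}  orig:{}
  cell(0,2) cac: ∅
  cell(1,3) acc: ∅
  cell(0,3) cacc: {S}

S ∈ T[0,3] ⇒ YES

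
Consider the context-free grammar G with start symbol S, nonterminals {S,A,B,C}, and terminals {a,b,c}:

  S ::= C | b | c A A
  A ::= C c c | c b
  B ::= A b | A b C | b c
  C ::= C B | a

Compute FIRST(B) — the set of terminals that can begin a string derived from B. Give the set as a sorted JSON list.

Compute FIRST by fixpoint:
round 1:
  A via A→c b: +{c}
  B via B→A b: +{c}
  B via B→b c: +{b}
  C via C→a: +{a}
  S via S→C: +{a}
  S via S→b: +{b}
  S via S→c A A: +{c}
  FIRST(S)={a,b,c}  FIRST(A)={c}  FIRST(B)={b,c}  FIRST(C)={a}
round 2:
  A via A→C c c: +{a}
  B via B→A b: +{a}
  FIRST(S)={a,b,c}  FIRST(A)={a,c}  FIRST(B)={a,b,c}  FIRST(C)={a}
round 3: — fixpoint
  FIRST(S)={a,b,c}  FIRST(A)={a,c}  FIRST(B)={a,b,c}  FIRST(C)={a}

FIRST(B) = ["a", "b", "c"]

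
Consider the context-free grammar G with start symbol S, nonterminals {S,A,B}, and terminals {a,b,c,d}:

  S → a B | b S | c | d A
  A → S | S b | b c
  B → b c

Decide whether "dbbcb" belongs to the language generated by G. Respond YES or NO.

Convert to CNF:
  S -> T0 S | T1 B | T3 A | c
  A -> S T0 | T0 S | T0 T2 | T1 B | T3 A | c
  B -> T0 T2
  T0 -> b
  T1 -> a
  T2 -> c
  T3 -> d

CYK table (by increasing span):
  [0..0]={T3}  "d"  orig:{}
  [1..1]={T0}  "b"  orig:{}
  [2..2]={T0}  "b"  orig:{}
  [3..3]={A,S,T2}  "c"  orig:{A,S}
  [4..4]={T0}  "b"  orig:{}
  [0..1]=∅  "db"
  [1..2]=∅  "bb"
  [2..3]={A,B,S}  "bc"
  [3..4]={A}  "cb"
  [0..2]=∅  "dbb"
  [1..3]={A,S}  "bbc"
  [2..4]={A}  "bcb"
  [0..3]={A,S}  "dbbc"
  [1..4]={A}  "bbcb"
  [0..4]={A,S}  "dbbcb"

S ∈ T[0,4] ⇒ YES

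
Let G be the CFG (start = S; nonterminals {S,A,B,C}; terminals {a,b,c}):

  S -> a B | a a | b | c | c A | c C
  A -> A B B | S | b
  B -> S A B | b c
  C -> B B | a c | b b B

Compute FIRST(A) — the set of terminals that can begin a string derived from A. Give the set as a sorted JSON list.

FIRST iteration:
[1]
  A via A→b: +{b}
  B via B→b c: +{b}
  C via C→B B: +{b}
  C via C→a c: +{a}
  S via S→a B: +{a}
  S via S→b: +{b}
  S via S→c: +{c}
  FIRST(S)={a,b,c}  FIRST(A)={b}  FIRST(B)={b}  FIRST(C)={a,b}
[2]
  A via A→S: +{a,c}
  B via B→S A B: +{a,c}
  C via C→B B: +{c}
  FIRST(S)={a,b,c}  FIRST(A)={a,b,c}  FIRST(B)={a,b,c}  FIRST(C)={a,b,c}
[3] (no change)
  FIRST(S)={a,b,c}  FIRST(A)={a,b,c}  FIRST(B)={a,b,c}  FIRST(C)={a,b,c}

FIRST(A) = ["a", "b", "c"]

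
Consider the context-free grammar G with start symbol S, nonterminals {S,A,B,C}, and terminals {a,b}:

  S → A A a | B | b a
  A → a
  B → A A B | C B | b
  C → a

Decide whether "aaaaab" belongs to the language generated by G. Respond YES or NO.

Convert to CNF:
  S -> A X3 | A X4 | C B | T1 T0 | b
  A -> a
  B -> A X2 | C B | b
  C -> a
  T0 -> a
  T1 -> b
  X2 -> A B
  X3 -> A B
  X4 -> A T0

CYK fill:
  T[0,0] 'a' = {A,C,T0}  orig:{A,C}
  T[1,1] 'a' = {A,C,T0}  orig:{A,C}
  T[2,2] 'a' = {A,C,T0}  orig:{A,C}
  T[3,3] 'a' = {A,C,T0}  orig:{A,C}
  T[4,4] 'a' = {A,C,T0}  orig:{A,C}
  T[5,5] 'b' = {B,S,T1}  orig:{B,S}
  T[0,1] 'aa' = {X4}  orig:{}
  T[1,2] 'aa' = {X4}  orig:{}
  T[2,3] 'aa' = {X4}  orig:{}
  T[3,4] 'aa' = {X4}  orig:{}
  T[4,5] 'ab' = {B,S,X2,X3}  orig:{B,S}
  T[0,2] 'aaa' = {S}
  T[1,3] 'aaa' = {S}
  T[2,4] 'aaa' = {S}
  T[3,5] 'aab' = {B,S,X2,X3}  orig:{B,S}
  T[0,3] 'aaaa' = ∅
  T[1,4] 'aaaa' = ∅
  T[2,5] 'aaab' = {B,S,X2,X3}  orig:{B,S}
  T[0,4] 'aaaaa' = ∅
  T[1,5] 'aaaab' = {B,S,X2,X3}  orig:{B,S}
  T[0,5] 'aaaaab' = {B,S,X2,X3}  orig:{B,S}

S ∈ T[0,5] ⇒ YES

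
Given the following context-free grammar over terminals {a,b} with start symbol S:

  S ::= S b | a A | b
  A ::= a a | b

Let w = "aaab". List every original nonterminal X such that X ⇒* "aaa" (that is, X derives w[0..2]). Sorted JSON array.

Convert to CNF:
  S -> S T1 | T0 A | b
  A -> T0 T0 | b
  T0 -> a
  T1 -> b

CYK fill — only the sub-triangle for w[0..2]:
  [0..0]={T0}  "a"  orig:{}
  [1..1]={T0}  "a"  orig:{}
  [2..2]={T0}  "a"  orig:{}
  [0..1]={A}  "aa"
  [1..2]={A}  "aa"
  [0..2]={S}  "aaa"

Original NTs in T[0,2] deriving "aaa": ["S"]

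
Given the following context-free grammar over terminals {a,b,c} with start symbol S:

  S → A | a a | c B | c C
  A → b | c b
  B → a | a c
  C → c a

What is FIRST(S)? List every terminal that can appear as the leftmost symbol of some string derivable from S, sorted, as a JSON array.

Compute FIRST by fixpoint:
[1]
  A via A→b: +{b}
  A via A→c b: +{c}
  B via B→a: +{a}
  C via C→c a: +{c}
  S via S→A: +{b,c}
  S via S→a a: +{a}
  S: {a,b,c}  A: {b,c}  B: {a}  C: {c}
[2] — fixpoint
  S: {a,b,c}  A: {b,c}  B: {a}  C: {c}

FIRST(S) = ["a", "b", "c"]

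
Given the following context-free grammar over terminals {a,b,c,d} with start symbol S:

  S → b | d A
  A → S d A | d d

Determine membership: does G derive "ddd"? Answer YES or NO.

Convert to CNF:
  S -> T0 A | b
  A -> S X1 | T0 T0
  T0 -> d
  X1 -> T0 A

Fill CYK table bottom-up:
  cell(0,0) d: {T0}  orig:{}
  cell(1,1) d: {T0}  orig:{}
  cell(2,2) d: {T0}  orig:{}
  cell(0,1) dd: {A}
  cell(1,2) dd: {A}
  cell(0,2) ddd: {S,X1}  orig:{S}

S ∈ T[0,2] ⇒ YES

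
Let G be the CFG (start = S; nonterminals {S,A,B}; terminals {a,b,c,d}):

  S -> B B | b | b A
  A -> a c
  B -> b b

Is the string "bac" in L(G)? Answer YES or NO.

CNF form of G:
  S -> B B | T2 A | b
  A -> T0 T1
  B -> T2 T2
  T0 -> a
  T1 -> c
  T2 -> b

CYK table (by increasing span):
  [0..0]={S,T2}  "b"  orig:{S}
  [1..1]={T0}  "a"  orig:{}
  [2..2]={T1}  "c"  orig:{}
  [0..1]=∅  "ba"
  [1..2]={A}  "ac"
  [0..2]={S}  "bac"

S ∈ T[0,2] ⇒ YES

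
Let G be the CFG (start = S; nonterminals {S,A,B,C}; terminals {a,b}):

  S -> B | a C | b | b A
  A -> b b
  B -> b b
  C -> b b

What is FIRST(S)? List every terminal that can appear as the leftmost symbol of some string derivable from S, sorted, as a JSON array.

Compute FIRST by fixpoint:
pass 1:
  A via A→b b: +{b}
  B via B→b b: +{b}
  C via C→b b: +{b}
  S via S→B: +{b}
  S via S→a C: +{a}
  FIRST(S)={a,b}  FIRST(A)={b}  FIRST(B)={b}  FIRST(C)={b}
pass 2: — fixpoint
  FIRST(S)={a,b}  FIRST(A)={b}  FIRST(B)={b}  FIRST(C)={b}

FIRST(S) = ["a", "b"]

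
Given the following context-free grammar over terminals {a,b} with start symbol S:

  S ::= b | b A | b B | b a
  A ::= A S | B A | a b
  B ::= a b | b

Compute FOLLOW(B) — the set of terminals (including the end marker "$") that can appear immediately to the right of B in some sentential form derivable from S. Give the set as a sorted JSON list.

Compute FIRST by fixpoint:
iter 1:
  A via A→a b: +{a}
  B via B→a b: +{a}
  B via B→b: +{b}
  S via S→b: +{b}
  S: {b}  A: {a}  B: {a,b}
iter 2:
  A via A→B A: +{b}
  S: {b}  A: {a,b}  B: {a,b}
iter 3: done
  S: {b}  A: {a,b}  B: {a,b}

Compute FOLLOW by fixpoint:
seed FOLLOW(S) with $
iter 1:
  A→A S: FOLLOW(A) ⊇ FIRST(S) = {b}; new: +{b}
  A→A S: FOLLOW(S) ⊇ FOLLOW(A) ⊇ {b}; new: +{b}
  A→B A: FOLLOW(B) ⊇ FIRST(A) = {a,b}; new: +{a,b}
  S→b A: FOLLOW(A) ⊇ FOLLOW(S) ⊇ {$,b}; new: +{$}
  S→b B: FOLLOW(B) ⊇ FOLLOW(S) ⊇ {$,b}; new: +{$}
  FOLLOW(S)={$,b}  FOLLOW(A)={$,b}  FOLLOW(B)={$,a,b}
iter 2: (stable)
  FOLLOW(S)={$,b}  FOLLOW(A)={$,b}  FOLLOW(B)={$,a,b}

FOLLOW(B) = ["$", "a", "b"]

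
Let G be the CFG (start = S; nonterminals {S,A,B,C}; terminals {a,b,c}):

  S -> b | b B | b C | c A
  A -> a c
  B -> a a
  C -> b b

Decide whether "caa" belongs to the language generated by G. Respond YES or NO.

Convert to CNF:
  S -> T1 A | T2 B | T2 C | b
  A -> T0 T1
  B -> T0 T0
  C -> T2 T2
  T0 -> a
  T1 -> c
  T2 -> b

CYK table (by increasing span):
  T[0,0] 'c' = {T1}  orig:{}
  T[1,1] 'a' = {T0}  orig:{}
  T[2,2] 'a' = {T0}  orig:{}
  T[0,1] 'ca' = ∅
  T[1,2] 'aa' = {B}
  T[0,2] 'caa' = ∅

S ∉ T[0,2] ⇒ NO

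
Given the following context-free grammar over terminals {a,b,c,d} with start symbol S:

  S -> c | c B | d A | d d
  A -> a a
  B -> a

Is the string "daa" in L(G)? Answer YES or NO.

CNF form of G:
  S -> T1 B | T2 A | T2 T2 | c
  A -> T0 T0
  B -> a
  T0 -> a
  T1 -> c
  T2 -> d

CYK fill:
  [0..0]={T2}  "d"  orig:{}
  [1..1]={B,T0}  "a"  orig:{B}
  [2..2]={B,T0}  "a"  orig:{B}
  [0..1]=∅  "da"
  [1..2]={A}  "aa"
  [0..2]={S}  "daa"

S ∈ T[0,2] ⇒ YES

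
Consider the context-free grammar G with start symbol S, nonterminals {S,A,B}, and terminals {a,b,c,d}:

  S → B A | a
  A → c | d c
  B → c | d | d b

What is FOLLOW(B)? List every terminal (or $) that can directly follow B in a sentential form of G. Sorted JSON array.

FIRST iteration:
pass 1:
  A via A→c: +{c}
  A via A→d c: +{d}
  B via B→c: +{c}
  B via B→d: +{d}
  S via S→B A: +{c,d}
  S via S→a: +{a}
  FIRST(S)={a,c,d}  FIRST(A)={c,d}  FIRST(B)={c,d}
pass 2: (stable)
  FIRST(S)={a,c,d}  FIRST(A)={c,d}  FIRST(B)={c,d}

FOLLOW sets:
seed FOLLOW(S) with $
pass 1:
  S→B A: FOLLOW(B) ⊇ FIRST(A) = {c,d}; new: +{c,d}
  S→B A: FOLLOW(A) ⊇ FOLLOW(S) ⊇ {$}; new: +{$}
  FOLLOW(S)={$}  FOLLOW(A)={$}  FOLLOW(B)={c,d}
pass 2: done
  FOLLOW(S)={$}  FOLLOW(A)={$}  FOLLOW(B)={c,d}

FOLLOW(B) = ["c", "d"]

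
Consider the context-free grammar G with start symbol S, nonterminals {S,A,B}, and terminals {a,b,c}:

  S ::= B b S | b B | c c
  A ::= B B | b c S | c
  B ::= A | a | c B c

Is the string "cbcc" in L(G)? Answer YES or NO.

CNF form of G:
  S -> B X5 | T0 B | T1 T1
  A -> B B | T0 X2 | c
  B -> B B | T0 X3 | T1 X4 | a | c
  T0 -> b
  T1 -> c
  X2 -> T1 S
  X3 -> T1 S
  X4 -> B T1
  X5 -> T0 S

Fill CYK table bottom-up:
  T[0,0] 'c' = {A,B,T1}  orig:{A,B}
  T[1,1] 'b' = {T0}  orig:{}
  T[2,2] 'c' = {A,B,T1}  orig:{A,B}
  T[3,3] 'c' = {A,B,T1}  orig:{A,B}
  T[0,1] 'cb' = ∅
  T[1,2] 'bc' = {S}
  T[2,3] 'cc' = {A,B,S,X4}  orig:{A,B,S}
  T[0,2] 'cbc' = {X2,X3}  orig:{}
  T[1,3] 'bcc' = {S,X5}  orig:{S}
  T[0,3] 'cbcc' = {S,X2,X3}  orig:{S}

S ∈ T[0,3] ⇒ YES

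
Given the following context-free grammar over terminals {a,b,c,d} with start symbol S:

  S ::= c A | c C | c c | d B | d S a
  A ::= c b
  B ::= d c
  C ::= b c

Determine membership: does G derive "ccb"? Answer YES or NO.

Convert to CNF:
  S -> T0 A | T0 C | T0 T0 | T2 B | T2 X4
  A -> T0 T1
  B -> T2 T0
  C -> T1 T0
  T0 -> c
  T1 -> b
  T2 -> d
  T3 -> a
  X4 -> S T3

CYK fill:
  cell(0,0) c: {T0}  orig:{}
  cell(1,1) c: {T0}  orig:{}
  cell(2,2) b: {T1}  orig:{}
  cell(0,1) cc: {S}
  cell(1,2) cb: {A}
  cell(0,2) ccb: {S}

S ∈ T[0,2] ⇒ YES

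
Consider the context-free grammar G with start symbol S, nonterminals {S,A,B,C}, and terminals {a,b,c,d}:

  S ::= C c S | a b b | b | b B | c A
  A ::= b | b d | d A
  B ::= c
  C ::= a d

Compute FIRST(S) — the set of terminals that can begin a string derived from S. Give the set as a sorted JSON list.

Compute FIRST by fixpoint:
[1]
  A via A→b: +{b}
  A via A→d A: +{d}
  B via B→c: +{c}
  C via C→a d: +{a}
  S via S→C c S: +{a}
  S via S→b: +{b}
  S via S→c A: +{c}
  S: {a,b,c}  A: {b,d}  B: {c}  C: {a}
[2] (no change)
  S: {a,b,c}  A: {b,d}  B: {c}  C: {a}

FIRST(S) = ["a", "b", "c"]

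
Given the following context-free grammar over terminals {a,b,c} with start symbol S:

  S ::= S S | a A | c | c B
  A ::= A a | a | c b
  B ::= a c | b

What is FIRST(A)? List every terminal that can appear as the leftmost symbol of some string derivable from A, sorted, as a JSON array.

FIRST iteration:
pass 1:
  A via A→a: +{a}
  A via A→c b: +{c}
  B via B→a c: +{a}
  B via B→b: +{b}
  S via S→a A: +{a}
  S via S→c: +{c}
  FIRST[S]={a,c}  FIRST[A]={a,c}  FIRST[B]={a,b}
pass 2: — fixpoint
  FIRST[S]={a,c}  FIRST[A]={a,c}  FIRST[B]={a,b}

FIRST(A) = ["a", "c"]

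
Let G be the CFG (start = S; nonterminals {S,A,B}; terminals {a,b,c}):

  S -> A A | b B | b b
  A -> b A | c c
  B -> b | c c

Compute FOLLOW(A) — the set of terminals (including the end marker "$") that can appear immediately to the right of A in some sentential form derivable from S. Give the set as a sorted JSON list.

Compute FIRST by fixpoint:
round 1:
  A via A→b A: +{b}
  A via A→c c: +{c}
  B via B→b: +{b}
  B via B→c c: +{c}
  S via S→A A: +{b,c}
  FIRST(S)={b,c}  FIRST(A)={b,c}  FIRST(B)={b,c}
round 2: (stable)
  FIRST(S)={b,c}  FIRST(A)={b,c}  FIRST(B)={b,c}

FOLLOW iteration:
initialize: $ ∈ FOLLOW(S)
[1]
  S→A A: FOLLOW(A) ⊇ FIRST(A) = {b,c}; new: +{b,c}
  S→A A: FOLLOW(A) ⊇ FOLLOW(S) ⊇ {$}; new: +{$}
  S→b B: FOLLOW(B) ⊇ FOLLOW(S) ⊇ {$}; new: +{$}
  FOLLOW(S)={$}  FOLLOW(A)={$,b,c}  FOLLOW(B)={$}
[2] done
  FOLLOW(S)={$}  FOLLOW(A)={$,b,c}  FOLLOW(B)={$}

FOLLOW(A) = ["$", "b", "c"]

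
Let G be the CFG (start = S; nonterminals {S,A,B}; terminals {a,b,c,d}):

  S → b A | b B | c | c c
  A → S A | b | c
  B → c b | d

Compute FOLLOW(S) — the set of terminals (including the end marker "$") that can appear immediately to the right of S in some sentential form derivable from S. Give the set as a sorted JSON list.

Compute FIRST by fixpoint:
round 1:
  A via A→b: +{b}
  A via A→c: +{c}
  B via B→c b: +{c}
  B via B→d: +{d}
  S via S→b A: +{b}
  S via S→c: +{c}
  S: {b,c}  A: {b,c}  B: {c,d}
round 2: done
  S: {b,c}  A: {b,c}  B: {c,d}

FOLLOW iteration:
initialize: $ ∈ FOLLOW(S)
round 1:
  A→S A: FOLLOW(S) ⊇ FIRST(A) = {b,c}; new: +{b,c}
  S→b A: FOLLOW(A) ⊇ FOLLOW(S) ⊇ {$,b,c}; new: +{$,b,c}
  S→b B: FOLLOW(B) ⊇ FOLLOW(S) ⊇ {$,b,c}; new: +{$,b,c}
  FOLLOW[S]={$,b,c}  FOLLOW[A]={$,b,c}  FOLLOW[B]={$,b,c}
round 2: — fixpoint
  FOLLOW[S]={$,b,c}  FOLLOW[A]={$,b,c}  FOLLOW[B]={$,b,c}

FOLLOW(S) = ["$", "b", "c"]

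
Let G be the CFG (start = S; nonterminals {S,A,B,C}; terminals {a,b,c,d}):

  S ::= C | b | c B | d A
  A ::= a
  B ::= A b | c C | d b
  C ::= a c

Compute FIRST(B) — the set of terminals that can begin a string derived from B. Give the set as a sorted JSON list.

Compute FIRST by fixpoint:
pass 1:
  A via A→a: +{a}
  B via B→A b: +{a}
  B via B→c C: +{c}
  B via B→d b: +{d}
  C via C→a c: +{a}
  S via S→C: +{a}
  S via S→b: +{b}
  S via S→c B: +{c}
  S via S→d A: +{d}
  FIRST[S]={a,b,c,d}  FIRST[A]={a}  FIRST[B]={a,c,d}  FIRST[C]={a}
pass 2: — fixpoint
  FIRST[S]={a,b,c,d}  FIRST[A]={a}  FIRST[B]={a,c,d}  FIRST[C]={a}

FIRST(B) = ["a", "c", "d"]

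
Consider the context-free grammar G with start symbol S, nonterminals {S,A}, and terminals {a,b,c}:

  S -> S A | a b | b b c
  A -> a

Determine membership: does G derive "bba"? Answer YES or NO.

CNF form of G:
  S -> S A | T0 T1 | T1 X3
  A -> a
  T0 -> a
  T1 -> b
  T2 -> c
  X3 -> T1 T2

Fill CYK table bottom-up:
  [0..0]={T1}  "b"  orig:{}
  [1..1]={T1}  "b"  orig:{}
  [2..2]={A,T0}  "a"  orig:{A}
  [0..1]=∅  "bb"
  [1..2]=∅  "ba"
  [0..2]=∅  "bba"

S ∉ T[0,2] ⇒ NO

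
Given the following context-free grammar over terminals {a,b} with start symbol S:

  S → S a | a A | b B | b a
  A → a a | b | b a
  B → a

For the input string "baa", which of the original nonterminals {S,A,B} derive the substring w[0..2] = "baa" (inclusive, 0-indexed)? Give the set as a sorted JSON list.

CNF form of G:
  S -> S T0 | T0 A | T1 B | T1 T0
  A -> T0 T0 | T1 T0 | b
  B -> a
  T0 -> a
  T1 -> b

CYK fill (cells [i..j] with 0 ≤ i ≤ j ≤ 2 only):
  [0..0]={A,T1}  "b"  orig:{A}
  [1..1]={B,T0}  "a"  orig:{B}
  [2..2]={B,T0}  "a"  orig:{B}
  [0..1]={A,S}  "ba"
  [1..2]={A}  "aa"
  [0..2]={S}  "baa"

Original NTs in T[0,2] deriving "baa": ["S"]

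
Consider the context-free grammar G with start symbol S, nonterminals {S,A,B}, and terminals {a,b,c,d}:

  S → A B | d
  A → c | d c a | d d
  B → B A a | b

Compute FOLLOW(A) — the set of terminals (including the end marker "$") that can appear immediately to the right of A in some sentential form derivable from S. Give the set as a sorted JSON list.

FIRST sets, iterate to fixpoint:
round 1:
  A via A→c: +{c}
  A via A→d c a: +{d}
  B via B→b: +{b}
  S via S→A B: +{c,d}
  S: {c,d}  A: {c,d}  B: {b}
round 2: (stable)
  S: {c,d}  A: {c,d}  B: {b}

Compute FOLLOW by fixpoint:
initialize: $ ∈ FOLLOW(S)
pass 1:
  B→B A a: FOLLOW(B) ⊇ FIRST(A) = {c,d}; new: +{c,d}
  B→B A a: FOLLOW(A) ⊇ FIRST(a) = {a}; new: +{a}
  S→A B: FOLLOW(A) ⊇ FIRST(B) = {b}; new: +{b}
  S→A B: FOLLOW(B) ⊇ FOLLOW(S) ⊇ {$}; new: +{$}
  FOLLOW[S]={$}  FOLLOW[A]={a,b}  FOLLOW[B]={$,c,d}
pass 2: (stable)
  FOLLOW[S]={$}  FOLLOW[A]={a,b}  FOLLOW[B]={$,c,d}

FOLLOW(A) = ["a", "b"]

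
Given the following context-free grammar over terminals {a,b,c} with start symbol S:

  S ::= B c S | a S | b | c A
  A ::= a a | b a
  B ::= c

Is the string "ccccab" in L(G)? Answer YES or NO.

CNF form of G:
  S -> B X3 | T0 S | T2 A | b
  A -> T0 T0 | T1 T0
  B -> c
  T0 -> a
  T1 -> b
  T2 -> c
  X3 -> T2 S

CYK fill:
  cell(0,0) c: {B,T2}  orig:{B}
  cell(1,1) c: {B,T2}  orig:{B}
  cell(2,2) c: {B,T2}  orig:{B}
  cell(3,3) c: {B,T2}  orig:{B}
  cell(4,4) a: {T0}  orig:{}
  cell(5,5) b: {S,T1}  orig:{S}
  cell(0,1) cc: ∅
  cell(1,2) cc: ∅
  cell(2,3) cc: ∅
  cell(3,4) ca: ∅
  cell(4,5) ab: {S}
  cell(0,2) ccc: ∅
  cell(1,3) ccc: ∅
  cell(2,4) cca: ∅
  cell(3,5) cab: {X3}  orig:{}
  cell(0,3) cccc: ∅
  cell(1,4) ccca: ∅
  cell(2,5) ccab: {S}
  cell(0,4) cccca: ∅
  cell(1,5) cccab: {X3}  orig:{}
  cell(0,5) ccccab: {S}

S ∈ T[0,5] ⇒ YES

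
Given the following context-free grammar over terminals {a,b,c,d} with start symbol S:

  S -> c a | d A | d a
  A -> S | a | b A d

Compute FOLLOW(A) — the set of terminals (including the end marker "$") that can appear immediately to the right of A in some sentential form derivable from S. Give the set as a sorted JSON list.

FIRST sets, iterate to fixpoint:
iter 1:
  A via A→a: +{a}
  A via A→b A d: +{b}
  S via S→c a: +{c}
  S via S→d A: +{d}
  FIRST(S)={c,d}  FIRST(A)={a,b}
iter 2:
  A via A→S: +{c,d}
  FIRST(S)={c,d}  FIRST(A)={a,b,c,d}
iter 3: (no change)
  FIRST(S)={c,d}  FIRST(A)={a,b,c,d}

Compute FOLLOW by fixpoint:
initialize: $ ∈ FOLLOW(S)
iter 1:
  A→b A d: FOLLOW(A) ⊇ FIRST(d) = {d}; new: +{d}
  S→d A: FOLLOW(A) ⊇ FOLLOW(S) ⊇ {$}; new: +{$}
  FOLLOW(S)={$}  FOLLOW(A)={$,d}
iter 2:
  A→S: FOLLOW(S) ⊇ FOLLOW(A) ⊇ {$,d}; new: +{d}
  FOLLOW(S)={$,d}  FOLLOW(A)={$,d}
iter 3: (no change)
  FOLLOW(S)={$,d}  FOLLOW(A)={$,d}

FOLLOW(A) = ["$", "d"]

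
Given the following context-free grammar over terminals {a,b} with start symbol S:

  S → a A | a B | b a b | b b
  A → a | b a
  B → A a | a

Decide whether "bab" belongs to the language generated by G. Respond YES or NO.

Convert to CNF:
  S -> T0 T0 | T0 X2 | T1 A | T1 B
  A -> T0 T1 | a
  B -> A T1 | a
  T0 -> b
  T1 -> a
  X2 -> T1 T0

CYK table (by increasing span):
  cell(0,0) b: {T0}  orig:{}
  cell(1,1) a: {A,B,T1}  orig:{A,B}
  cell(2,2) b: {T0}  orig:{}
  cell(0,1) ba: {A}
  cell(1,2) ab: {X2}  orig:{}
  cell(0,2) bab: {S}

S ∈ T[0,2] ⇒ YES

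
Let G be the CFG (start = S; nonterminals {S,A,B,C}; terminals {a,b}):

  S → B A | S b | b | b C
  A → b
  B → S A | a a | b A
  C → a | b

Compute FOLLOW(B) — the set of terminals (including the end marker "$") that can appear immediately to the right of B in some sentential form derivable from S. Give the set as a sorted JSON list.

Compute FIRST by fixpoint:
iter 1:
  A via A→b: +{b}
  B via B→a a: +{a}
  B via B→b A: +{b}
  C via C→a: +{a}
  C via C→b: +{b}
  S via S→B A: +{a,b}
  FIRST(S)={a,b}  FIRST(A)={b}  FIRST(B)={a,b}  FIRST(C)={a,b}
iter 2: (stable)
  FIRST(S)={a,b}  FIRST(A)={b}  FIRST(B)={a,b}  FIRST(C)={a,b}

Compute FOLLOW by fixpoint:
initialize: $ ∈ FOLLOW(S)
round 1:
  B→S A: FOLLOW(S) ⊇ FIRST(A) = {b}; new: +{b}
  S→B A: FOLLOW(B) ⊇ FIRST(A) = {b}; new: +{b}
  S→B A: FOLLOW(A) ⊇ FOLLOW(S) ⊇ {$,b}; new: +{$,b}
  S→b C: FOLLOW(C) ⊇ FOLLOW(S) ⊇ {$,b}; new: +{$,b}
  FOLLOW[S]={$,b}  FOLLOW[A]={$,b}  FOLLOW[B]={b}  FOLLOW[C]={$,b}
round 2: (stable)
  FOLLOW[S]={$,b}  FOLLOW[A]={$,b}  FOLLOW[B]={b}  FOLLOW[C]={$,b}

FOLLOW(B) = ["b"]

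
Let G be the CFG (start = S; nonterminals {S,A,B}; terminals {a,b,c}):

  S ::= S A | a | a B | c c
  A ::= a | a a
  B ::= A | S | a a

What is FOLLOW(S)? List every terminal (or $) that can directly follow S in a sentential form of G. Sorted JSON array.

FIRST sets, iterate to fixpoint:
round 1:
  A via A→a: +{a}
  B via B→A: +{a}
  S via S→a: +{a}
  S via S→c c: +{c}
  FIRST(S)={a,c}  FIRST(A)={a}  FIRST(B)={a}
round 2:
  B via B→S: +{c}
  FIRST(S)={a,c}  FIRST(A)={a}  FIRST(B)={a,c}
round 3: (stable)
  FIRST(S)={a,c}  FIRST(A)={a}  FIRST(B)={a,c}

FOLLOW iteration:
initialize: $ ∈ FOLLOW(S)
round 1:
  S→S A: FOLLOW(S) ⊇ FIRST(A) = {a}; new: +{a}
  S→S A: FOLLOW(A) ⊇ FOLLOW(S) ⊇ {$,a}; new: +{$,a}
  S→a B: FOLLOW(B) ⊇ FOLLOW(S) ⊇ {$,a}; new: +{$,a}
  FOLLOW(S)={$,a}  FOLLOW(A)={$,a}  FOLLOW(B)={$,a}
round 2: (stable)
  FOLLOW(S)={$,a}  FOLLOW(A)={$,a}  FOLLOW(B)={$,a}

FOLLOW(S) = ["$", "a"]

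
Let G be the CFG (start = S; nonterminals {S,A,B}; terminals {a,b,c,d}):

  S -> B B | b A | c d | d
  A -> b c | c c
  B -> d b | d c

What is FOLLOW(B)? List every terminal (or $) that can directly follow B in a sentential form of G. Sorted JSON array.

FIRST iteration:
[1]
  A via A→b c: +{b}
  A via A→c c: +{c}
  B via B→d b: +{d}
  S via S→B B: +{d}
  S via S→b A: +{b}
  S via S→c d: +{c}
  FIRST(S)={b,c,d}  FIRST(A)={b,c}  FIRST(B)={d}
[2] done
  FIRST(S)={b,c,d}  FIRST(A)={b,c}  FIRST(B)={d}

FOLLOW sets:
initialize: $ ∈ FOLLOW(S)
round 1:
  S→B B: FOLLOW(B) ⊇ FIRST(B) = {d}; new: +{d}
  S→B B: FOLLOW(B) ⊇ FOLLOW(S) ⊇ {$}; new: +{$}
  S→b A: FOLLOW(A) ⊇ FOLLOW(S) ⊇ {$}; new: +{$}
  FOLLOW(S)={$}  FOLLOW(A)={$}  FOLLOW(B)={$,d}
round 2: (stable)
  FOLLOW(S)={$}  FOLLOW(A)={$}  FOLLOW(B)={$,d}

FOLLOW(B) = ["$", "d"]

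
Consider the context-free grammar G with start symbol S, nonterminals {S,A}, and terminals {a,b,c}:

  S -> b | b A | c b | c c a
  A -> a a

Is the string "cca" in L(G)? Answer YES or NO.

CNF form of G:
  S -> T1 A | T2 T1 | T2 X3 | b
  A -> T0 T0
  T0 -> a
  T1 -> b
  T2 -> c
  X3 -> T2 T0

CYK fill:
  cell(0,0) c: {T2}  orig:{}
  cell(1,1) c: {T2}  orig:{}
  cell(2,2) a: {T0}  orig:{}
  cell(0,1) cc: ∅
  cell(1,2) ca: {X3}  orig:{}
  cell(0,2) cca: {S}

S ∈ T[0,2] ⇒ YES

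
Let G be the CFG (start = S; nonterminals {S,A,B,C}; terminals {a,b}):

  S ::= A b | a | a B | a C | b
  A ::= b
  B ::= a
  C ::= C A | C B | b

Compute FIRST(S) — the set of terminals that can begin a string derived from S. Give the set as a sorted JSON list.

FIRST sets, iterate to fixpoint:
iter 1:
  A via A→b: +{b}
  B via B→a: +{a}
  C via C→b: +{b}
  S via S→A b: +{b}
  S via S→a: +{a}
  FIRST(S)={a,b}  FIRST(A)={b}  FIRST(B)={a}  FIRST(C)={b}
iter 2: (no change)
  FIRST(S)={a,b}  FIRST(A)={b}  FIRST(B)={a}  FIRST(C)={b}

FIRST(S) = ["a", "b"]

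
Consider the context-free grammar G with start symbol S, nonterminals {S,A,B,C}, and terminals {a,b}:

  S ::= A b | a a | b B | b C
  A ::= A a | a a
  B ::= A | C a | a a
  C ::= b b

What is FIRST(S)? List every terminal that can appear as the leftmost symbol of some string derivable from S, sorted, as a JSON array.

Compute FIRST by fixpoint:
iter 1:
  A via A→a a: +{a}
  B via B→A: +{a}
  C via C→b b: +{b}
  S via S→A b: +{a}
  S via S→b B: +{b}
  FIRST[S]={a,b}  FIRST[A]={a}  FIRST[B]={a}  FIRST[C]={b}
iter 2:
  B via B→C a: +{b}
  FIRST[S]={a,b}  FIRST[A]={a}  FIRST[B]={a,b}  FIRST[C]={b}
iter 3: done
  FIRST[S]={a,b}  FIRST[A]={a}  FIRST[B]={a,b}  FIRST[C]={b}

FIRST(S) = ["a", "b"]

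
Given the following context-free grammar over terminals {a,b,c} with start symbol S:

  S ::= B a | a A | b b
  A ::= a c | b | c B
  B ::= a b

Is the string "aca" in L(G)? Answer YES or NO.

Convert to CNF:
  S -> B T0 | T0 A | T2 T2
  A -> T0 T1 | T1 B | b
  B -> T0 T2
  T0 -> a
  T1 -> c
  T2 -> b

CYK fill:
  cell(0,0) a: {T0}  orig:{}
  cell(1,1) c: {T1}  orig:{}
  cell(2,2) a: {T0}  orig:{}
  cell(0,1) ac: {A}
  cell(1,2) ca: ∅
  cell(0,2) aca: ∅

S ∉ T[0,2] ⇒ NO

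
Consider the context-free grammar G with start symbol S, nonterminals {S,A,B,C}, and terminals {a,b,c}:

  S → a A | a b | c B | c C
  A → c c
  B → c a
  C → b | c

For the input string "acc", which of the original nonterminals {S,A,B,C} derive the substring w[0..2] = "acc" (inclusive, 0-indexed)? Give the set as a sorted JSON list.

CNF form of G:
  S -> T0 B | T0 C | T1 A | T1 T2
  A -> T0 T0
  B -> T0 T1
  C -> b | c
  T0 -> c
  T1 -> a
  T2 -> b

CYK table (by increasing span) — only the sub-triangle for w[0..2]:
  [0..0]={T1}  "a"  orig:{}
  [1..1]={C,T0}  "c"  orig:{C}
  [2..2]={C,T0}  "c"  orig:{C}
  [0..1]=∅  "ac"
  [1..2]={A,S}  "cc"
  [0..2]={S}  "acc"

Original NTs in T[0,2] deriving "acc": ["S"]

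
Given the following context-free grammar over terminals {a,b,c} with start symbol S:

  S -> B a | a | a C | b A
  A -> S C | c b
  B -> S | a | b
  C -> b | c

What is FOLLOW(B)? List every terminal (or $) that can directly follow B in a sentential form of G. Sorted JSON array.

FIRST iteration:
pass 1:
  A via A→c b: +{c}
  B via B→a: +{a}
  B via B→b: +{b}
  C via C→b: +{b}
  C via C→c: +{c}
  S via S→B a: +{a,b}
  FIRST(S)={a,b}  FIRST(A)={c}  FIRST(B)={a,b}  FIRST(C)={b,c}
pass 2:
  A via A→S C: +{a,b}
  FIRST(S)={a,b}  FIRST(A)={a,b,c}  FIRST(B)={a,b}  FIRST(C)={b,c}
pass 3: (no change)
  FIRST(S)={a,b}  FIRST(A)={a,b,c}  FIRST(B)={a,b}  FIRST(C)={b,c}

Compute FOLLOW by fixpoint:
initialize: $ ∈ FOLLOW(S)
iter 1:
  A→S C: FOLLOW(S) ⊇ FIRST(C) = {b,c}; new: +{b,c}
  S→B a: FOLLOW(B) ⊇ FIRST(a) = {a}; new: +{a}
  S→a C: FOLLOW(C) ⊇ FOLLOW(S) ⊇ {$,b,c}; new: +{$,b,c}
  S→b A: FOLLOW(A) ⊇ FOLLOW(S) ⊇ {$,b,c}; new: +{$,b,c}
  FOLLOW(S)={$,b,c}  FOLLOW(A)={$,b,c}  FOLLOW(B)={a}  FOLLOW(C)={$,b,c}
iter 2:
  B→S: FOLLOW(S) ⊇ FOLLOW(B) ⊇ {a}; new: +{a}
  S→a C: FOLLOW(C) ⊇ FOLLOW(S) ⊇ {$,a,b,c}; new: +{a}
  S→b A: FOLLOW(A) ⊇ FOLLOW(S) ⊇ {$,a,b,c}; new: +{a}
  FOLLOW(S)={$,a,b,c}  FOLLOW(A)={$,a,b,c}  FOLLOW(B)={a}  FOLLOW(C)={$,a,b,c}
iter 3: — fixpoint
  FOLLOW(S)={$,a,b,c}  FOLLOW(A)={$,a,b,c}  FOLLOW(B)={a}  FOLLOW(C)={$,a,b,c}

FOLLOW(B) = ["a"]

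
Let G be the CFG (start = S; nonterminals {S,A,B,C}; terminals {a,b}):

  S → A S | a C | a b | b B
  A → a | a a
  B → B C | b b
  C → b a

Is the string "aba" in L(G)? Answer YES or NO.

Convert to CNF:
  S -> A S | T0 C | T0 T1 | T1 B
  A -> T0 T0 | a
  B -> B C | T1 T1
  C -> T1 T0
  T0 -> a
  T1 -> b

Fill CYK table bottom-up:
  [0..0]={A,T0}  "a"  orig:{A}
  [1..1]={T1}  "b"  orig:{}
  [2..2]={A,T0}  "a"  orig:{A}
  [0..1]={S}  "ab"
  [1..2]={C}  "ba"
  [0..2]={S}  "aba"

S ∈ T[0,2] ⇒ YES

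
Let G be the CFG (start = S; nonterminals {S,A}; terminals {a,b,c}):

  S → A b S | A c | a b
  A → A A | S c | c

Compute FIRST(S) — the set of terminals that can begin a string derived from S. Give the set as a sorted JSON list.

FIRST sets, iterate to fixpoint:
iter 1:
  A via A→c: +{c}
  S via S→A b S: +{c}
  S via S→a b: +{a}
  FIRST[S]={a,c}  FIRST[A]={c}
iter 2:
  A via A→S c: +{a}
  FIRST[S]={a,c}  FIRST[A]={a,c}
iter 3: done
  FIRST[S]={a,c}  FIRST[A]={a,c}

FIRST(S) = ["a", "c"]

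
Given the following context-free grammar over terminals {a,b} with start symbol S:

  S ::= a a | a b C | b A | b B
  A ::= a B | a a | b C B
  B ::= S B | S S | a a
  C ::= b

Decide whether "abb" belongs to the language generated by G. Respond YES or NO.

CNF form of G:
  S -> T0 T0 | T0 X3 | T1 A | T1 B
  A -> T0 B | T0 T0 | T1 X2
  B -> S B | S S | T0 T0
  C -> b
  T0 -> a
  T1 -> b
  X2 -> C B
  X3 -> T1 C

Fill CYK table bottom-up:
  T[0,0] 'a' = {T0}  orig:{}
  T[1,1] 'b' = {C,T1}  orig:{C}
  T[2,2] 'b' = {C,T1}  orig:{C}
  T[0,1] 'ab' = ∅
  T[1,2] 'bb' = {X3}  orig:{}
  T[0,2] 'abb' = {S}

S ∈ T[0,2] ⇒ YES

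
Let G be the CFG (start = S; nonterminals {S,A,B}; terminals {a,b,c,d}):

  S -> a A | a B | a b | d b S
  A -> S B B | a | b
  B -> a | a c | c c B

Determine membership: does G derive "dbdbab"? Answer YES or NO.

Convert to CNF:
  S -> T0 A | T0 B | T0 T2 | T3 X6
  A -> S X4 | a | b
  B -> T0 T1 | T1 X5 | a
  T0 -> a
  T1 -> c
  T2 -> b
  T3 -> d
  X4 -> B B
  X5 -> T1 B
  X6 -> T2 S

CYK fill:
  cell(0,0) d: {T3}  orig:{}
  cell(1,1) b: {A,T2}  orig:{A}
  cell(2,2) d: {T3}  orig:{}
  cell(3,3) b: {A,T2}  orig:{A}
  cell(4,4) a: {A,B,T0}  orig:{A,B}
  cell(5,5) b: {A,T2}  orig:{A}
  cell(0,1) db: ∅
  cell(1,2) bd: ∅
  cell(2,3) db: ∅
  cell(3,4) ba: ∅
  cell(4,5) ab: {S}
  cell(0,2) dbd: ∅
  cell(1,3) bdb: ∅
  cell(2,4) dba: ∅
  cell(3,5) bab: {X6}  orig:{}
  cell(0,3) dbdb: ∅
  cell(1,4) bdba: ∅
  cell(2,5) dbab: {S}
  cell(0,4) dbdba: ∅
  cell(1,5) bdbab: {X6}  orig:{}
  cell(0,5) dbdbab: {S}

S ∈ T[0,5] ⇒ YES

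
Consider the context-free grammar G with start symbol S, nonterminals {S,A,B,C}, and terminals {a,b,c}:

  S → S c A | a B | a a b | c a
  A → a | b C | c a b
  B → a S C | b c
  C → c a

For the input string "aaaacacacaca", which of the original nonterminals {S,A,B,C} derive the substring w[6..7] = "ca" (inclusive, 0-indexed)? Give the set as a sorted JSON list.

CNF form of G:
  S -> S X5 | T1 T2 | T2 B | T2 X6
  A -> T0 C | T1 X3 | a
  B -> T0 T1 | T2 X4
  C -> T1 T2
  T0 -> b
  T1 -> c
  T2 -> a
  X3 -> T2 T0
  X4 -> S C
  X5 -> T1 A
  X6 -> T2 T0

CYK table (by increasing span), restricted to cells inside w[6..7]:
  cell(6,6) c: {T1}  orig:{}
  cell(7,7) a: {A,T2}  orig:{A}
  cell(6,7) ca: {C,S,X5}  orig:{C,S}

Original NTs in T[6,7] deriving "ca": ["C", "S"]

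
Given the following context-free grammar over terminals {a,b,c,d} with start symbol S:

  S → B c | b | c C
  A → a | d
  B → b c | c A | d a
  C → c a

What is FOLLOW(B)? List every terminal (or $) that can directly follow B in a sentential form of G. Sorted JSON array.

FIRST sets, iterate to fixpoint:
[1]
  A via A→a: +{a}
  A via A→d: +{d}
  B via B→b c: +{b}
  B via B→c A: +{c}
  B via B→d a: +{d}
  C via C→c a: +{c}
  S via S→B c: +{b,c,d}
  FIRST(S)={b,c,d}  FIRST(A)={a,d}  FIRST(B)={b,c,d}  FIRST(C)={c}
[2] — fixpoint
  FIRST(S)={b,c,d}  FIRST(A)={a,d}  FIRST(B)={b,c,d}  FIRST(C)={c}

Compute FOLLOW by fixpoint:
initialize: $ ∈ FOLLOW(S)
iter 1:
  S→B c: FOLLOW(B) ⊇ FIRST(c) = {c}; new: +{c}
  S→c C: FOLLOW(C) ⊇ FOLLOW(S) ⊇ {$}; new: +{$}
  FOLLOW(S)={$}  FOLLOW(A)={}  FOLLOW(B)={c}  FOLLOW(C)={$}
iter 2:
  B→c A: FOLLOW(A) ⊇ FOLLOW(B) ⊇ {c}; new: +{c}
  FOLLOW(S)={$}  FOLLOW(A)={c}  FOLLOW(B)={c}  FOLLOW(C)={$}
iter 3: (no change)
  FOLLOW(S)={$}  FOLLOW(A)={c}  FOLLOW(B)={c}  FOLLOW(C)={$}

FOLLOW(B) = ["c"]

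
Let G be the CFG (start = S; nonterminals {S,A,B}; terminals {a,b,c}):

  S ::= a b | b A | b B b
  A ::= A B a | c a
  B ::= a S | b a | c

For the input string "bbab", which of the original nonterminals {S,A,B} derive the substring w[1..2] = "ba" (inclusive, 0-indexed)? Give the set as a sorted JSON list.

Convert to CNF:
  S -> T0 T2 | T2 A | T2 X4
  A -> A X3 | T1 T0
  B -> T0 S | T2 T0 | c
  T0 -> a
  T1 -> c
  T2 -> b
  X3 -> B T0
  X4 -> B T2

CYK fill, restricted to cells inside w[1..2]:
  cell(1,1) b: {T2}  orig:{}
  cell(2,2) a: {T0}  orig:{}
  cell(1,2) ba: {B}

Original NTs in T[1,2] deriving "ba": ["B"]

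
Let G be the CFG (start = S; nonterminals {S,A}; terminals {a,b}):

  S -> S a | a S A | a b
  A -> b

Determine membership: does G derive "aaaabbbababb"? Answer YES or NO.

CNF form of G:
  S -> S T0 | T0 T1 | T0 X2
  A -> b
  T0 -> a
  T1 -> b
  X2 -> S A

CYK fill:
  cell(0,0) a: {T0}  orig:{}
  cell(1,1) a: {T0}  orig:{}
  cell(2,2) a: {T0}  orig:{}
  cell(3,3) a: {T0}  orig:{}
  cell(4,4) b: {A,T1}  orig:{A}
  cell(5,5) b: {A,T1}  orig:{A}
  cell(6,6) b: {A,T1}  orig:{A}
  cell(7,7) a: {T0}  orig:{}
  cell(8,8) b: {A,T1}  orig:{A}
  cell(9,9) a: {T0}  orig:{}
  cell(10,10) b: {A,T1}  orig:{A}
  cell(11,11) b: {A,T1}  orig:{A}
  cell(0,1) aa: ∅
  cell(1,2) aa: ∅
  cell(2,3) aa: ∅
  cell(3,4) ab: {S}
  cell(4,5) bb: ∅
  cell(5,6) bb: ∅
  cell(6,7) ba: ∅
  cell(7,8) ab: {S}
  cell(8,9) ba: ∅
  cell(9,10) ab: {S}
  cell(10,11) bb: ∅
  cell(0,2) aaa: ∅
  cell(1,3) aaa: ∅
  cell(2,4) aab: ∅
  cell(3,5) abb: {X2}  orig:{}
  cell(4,6) bbb: ∅
  cell(5,7) bba: ∅
  cell(6,8) bab: ∅
  cell(7,9) aba: {S}
  cell(8,10) bab: ∅
  cell(9,11) abb: {X2}  orig:{}
  cell(0,3) aaaa: ∅
  cell(1,4) aaab: ∅
  cell(2,5) aabb: {S}
  cell(3,6) abbb: ∅
  cell(4,7) bbba: ∅
  cell(5,8) bbab: ∅
  cell(6,9) baba: ∅
  cell(7,10) abab: {X2}  orig:{}
  cell(8,11) babb: ∅
  cell(0,4) aaaab: ∅
  cell(1,5) aaabb: ∅
  cell(2,6) aabbb: {X2}  orig:{}
  cell(3,7) abbba: ∅
  cell(4,8) bbbab: ∅
  cell(5,9) bbaba: ∅
  cell(6,10) babab: ∅
  cell(7,11) ababb: ∅
  cell(0,5) aaaabb: ∅
  cell(1,6) aaabbb: {S}
  cell(2,7) aabbba: ∅
  cell(3,8) abbbab: ∅
  cell(4,9) bbbaba: ∅
  cell(5,10) bbabab: ∅
  cell(6,11) bababb: ∅
  cell(0,6) aaaabbb: ∅
  cell(1,7) aaabbba: {S}
  cell(2,8) aabbbab: ∅
  cell(3,9) abbbaba: ∅
  cell(4,10) bbbabab: ∅
  cell(5,11) bbababb: ∅
  cell(0,7) aaaabbba: ∅
  cell(1,8) aaabbbab: {X2}  orig:{}
  cell(2,9) aabbbaba: ∅
  cell(3,10) abbbabab: ∅
  cell(4,11) bbbababb: ∅
  cell(0,8) aaaabbbab: {S}
  cell(1,9) aaabbbaba: ∅
  cell(2,10) aabbbabab: ∅
  cell(3,11) abbbababb: ∅
  cell(0,9) aaaabbbaba: {S}
  cell(1,10) aaabbbabab: ∅
  cell(2,11) aabbbababb: ∅
  cell(0,10) aaaabbbabab: {X2}  orig:{}
  cell(1,11) aaabbbababb: ∅
  cell(0,11) aaaabbbababb: ∅

S ∉ T[0,11] ⇒ NO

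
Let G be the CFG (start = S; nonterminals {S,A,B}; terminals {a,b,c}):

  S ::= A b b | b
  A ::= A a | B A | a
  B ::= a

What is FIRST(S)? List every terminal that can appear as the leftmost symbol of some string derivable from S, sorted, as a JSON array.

FIRST iteration:
round 1:
  A via A→a: +{a}
  B via B→a: +{a}
  S via S→A b b: +{a}
  S via S→b: +{b}
  FIRST(S)={a,b}  FIRST(A)={a}  FIRST(B)={a}
round 2: done
  FIRST(S)={a,b}  FIRST(A)={a}  FIRST(B)={a}

FIRST(S) = ["a", "b"]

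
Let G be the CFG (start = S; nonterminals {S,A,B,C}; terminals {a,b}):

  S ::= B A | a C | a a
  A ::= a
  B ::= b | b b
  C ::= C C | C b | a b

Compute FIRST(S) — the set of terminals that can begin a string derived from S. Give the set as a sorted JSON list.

Compute FIRST by fixpoint:
[1]
  A via A→a: +{a}
  B via B→b: +{b}
  C via C→a b: +{a}
  S via S→B A: +{b}
  S via S→a C: +{a}
  FIRST[S]={a,b}  FIRST[A]={a}  FIRST[B]={b}  FIRST[C]={a}
[2] (stable)
  FIRST[S]={a,b}  FIRST[A]={a}  FIRST[B]={b}  FIRST[C]={a}

FIRST(S) = ["a", "b"]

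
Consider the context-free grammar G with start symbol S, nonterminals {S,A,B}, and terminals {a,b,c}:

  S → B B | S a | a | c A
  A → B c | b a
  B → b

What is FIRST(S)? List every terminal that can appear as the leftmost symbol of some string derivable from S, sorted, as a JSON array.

FIRST iteration:
[1]
  A via A→b a: +{b}
  B via B→b: +{b}
  S via S→B B: +{b}
  S via S→a: +{a}
  S via S→c A: +{c}
  S: {a,b,c}  A: {b}  B: {b}
[2] (stable)
  S: {a,b,c}  A: {b}  B: {b}

FIRST(S) = ["a", "b", "c"]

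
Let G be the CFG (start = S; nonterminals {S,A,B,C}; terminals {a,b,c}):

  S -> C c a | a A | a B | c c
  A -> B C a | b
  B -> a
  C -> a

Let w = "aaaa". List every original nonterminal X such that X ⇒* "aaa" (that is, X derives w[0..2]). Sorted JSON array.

CNF form of G:
  S -> C X3 | T0 A | T0 B | T1 T1
  A -> B X2 | b
  B -> a
  C -> a
  T0 -> a
  T1 -> c
  X2 -> C T0
  X3 -> T1 T0

Fill CYK table bottom-up, restricted to cells inside w[0..2]:
  [0..0]={B,C,T0}  "a"  orig:{B,C}
  [1..1]={B,C,T0}  "a"  orig:{B,C}
  [2..2]={B,C,T0}  "a"  orig:{B,C}
  [0..1]={S,X2}  "aa"  orig:{S}
  [1..2]={S,X2}  "aa"  orig:{S}
  [0..2]={A}  "aaa"

Original NTs in T[0,2] deriving "aaa": ["A"]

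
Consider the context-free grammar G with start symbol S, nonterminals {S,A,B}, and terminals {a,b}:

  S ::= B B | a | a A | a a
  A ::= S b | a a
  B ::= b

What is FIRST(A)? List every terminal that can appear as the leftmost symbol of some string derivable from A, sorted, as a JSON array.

Compute FIRST by fixpoint:
round 1:
  A via A→a a: +{a}
  B via B→b: +{b}
  S via S→B B: +{b}
  S via S→a: +{a}
  S: {a,b}  A: {a}  B: {b}
round 2:
  A via A→S b: +{b}
  S: {a,b}  A: {a,b}  B: {b}
round 3: done
  S: {a,b}  A: {a,b}  B: {b}

FIRST(A) = ["a", "b"]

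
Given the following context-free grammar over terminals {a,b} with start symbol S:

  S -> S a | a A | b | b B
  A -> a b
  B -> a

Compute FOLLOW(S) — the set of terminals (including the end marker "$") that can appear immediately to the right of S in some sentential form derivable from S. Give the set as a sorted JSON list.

Compute FIRST by fixpoint:
pass 1:
  A via A→a b: +{a}
  B via B→a: +{a}
  S via S→a A: +{a}
  S via S→b: +{b}
  FIRST[S]={a,b}  FIRST[A]={a}  FIRST[B]={a}
pass 2: (stable)
  FIRST[S]={a,b}  FIRST[A]={a}  FIRST[B]={a}

FOLLOW sets:
FOLLOW(S) := {$}
pass 1:
  S→S a: FOLLOW(S) ⊇ FIRST(a) = {a}; new: +{a}
  S→a A: FOLLOW(A) ⊇ FOLLOW(S) ⊇ {$,a}; new: +{$,a}
  S→b B: FOLLOW(B) ⊇ FOLLOW(S) ⊇ {$,a}; new: +{$,a}
  S: {$,a}  A: {$,a}  B: {$,a}
pass 2: (stable)
  S: {$,a}  A: {$,a}  B: {$,a}

FOLLOW(S) = ["$", "a"]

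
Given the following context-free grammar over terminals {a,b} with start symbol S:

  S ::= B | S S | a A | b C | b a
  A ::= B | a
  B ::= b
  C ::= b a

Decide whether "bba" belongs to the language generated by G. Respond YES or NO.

CNF form of G:
  S -> S S | T0 C | T0 T1 | T1 A | b
  A -> a | b
  B -> b
  C -> T0 T1
  T0 -> b
  T1 -> a

CYK fill:
  [0..0]={A,B,S,T0}  "b"  orig:{A,B,S}
  [1..1]={A,B,S,T0}  "b"  orig:{A,B,S}
  [2..2]={A,T1}  "a"  orig:{A}
  [0..1]={S}  "bb"
  [1..2]={C,S}  "ba"
  [0..2]={S}  "bba"

S ∈ T[0,2] ⇒ YES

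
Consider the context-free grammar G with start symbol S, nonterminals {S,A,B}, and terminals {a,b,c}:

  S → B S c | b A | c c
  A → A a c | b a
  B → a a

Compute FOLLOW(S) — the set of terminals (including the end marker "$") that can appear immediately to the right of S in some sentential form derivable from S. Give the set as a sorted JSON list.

Compute FIRST by fixpoint:
round 1:
  A via A→b a: +{b}
  B via B→a a: +{a}
  S via S→B S c: +{a}
  S via S→b A: +{b}
  S via S→c c: +{c}
  FIRST[S]={a,b,c}  FIRST[A]={b}  FIRST[B]={a}
round 2: (no change)
  FIRST[S]={a,b,c}  FIRST[A]={b}  FIRST[B]={a}

FOLLOW iteration:
initialize: $ ∈ FOLLOW(S)
pass 1:
  A→A a c: FOLLOW(A) ⊇ FIRST(a) = {a}; new: +{a}
  S→B S c: FOLLOW(B) ⊇ FIRST(S) = {a,b,c}; new: +{a,b,c}
  S→B S c: FOLLOW(S) ⊇ FIRST(c) = {c}; new: +{c}
  S→b A: FOLLOW(A) ⊇ FOLLOW(S) ⊇ {$,c}; new: +{$,c}
  FOLLOW(S)={$,c}  FOLLOW(A)={$,a,c}  FOLLOW(B)={a,b,c}
pass 2: — fixpoint
  FOLLOW(S)={$,c}  FOLLOW(A)={$,a,c}  FOLLOW(B)={a,b,c}

FOLLOW(S) = ["$", "c"]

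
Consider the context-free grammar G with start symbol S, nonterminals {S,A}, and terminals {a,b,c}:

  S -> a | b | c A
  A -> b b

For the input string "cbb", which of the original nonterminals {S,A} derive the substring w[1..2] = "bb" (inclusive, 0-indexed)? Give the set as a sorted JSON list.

Convert to CNF:
  S -> T1 A | a | b
  A -> T0 T0
  T0 -> b
  T1 -> c

CYK fill, restricted to cells inside w[1..2]:
  [1..1]={S,T0}  "b"  orig:{S}
  [2..2]={S,T0}  "b"  orig:{S}
  [1..2]={A}  "bb"

Original NTs in T[1,2] deriving "bb": ["A"]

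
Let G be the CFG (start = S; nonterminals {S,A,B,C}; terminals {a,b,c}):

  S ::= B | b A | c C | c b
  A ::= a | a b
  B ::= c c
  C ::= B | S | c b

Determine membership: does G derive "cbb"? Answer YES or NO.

Convert to CNF:
  S -> T1 A | T2 C | T2 T1 | T2 T2
  A -> T0 T1 | a
  B -> T2 T2
  C -> T1 A | T2 C | T2 T1 | T2 T2
  T0 -> a
  T1 -> b
  T2 -> c

CYK table (by increasing span):
  T[0,0] 'c' = {T2}  orig:{}
  T[1,1] 'b' = {T1}  orig:{}
  T[2,2] 'b' = {T1}  orig:{}
  T[0,1] 'cb' = {C,S}
  T[1,2] 'bb' = ∅
  T[0,2] 'cbb' = ∅

S ∉ T[0,2] ⇒ NO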